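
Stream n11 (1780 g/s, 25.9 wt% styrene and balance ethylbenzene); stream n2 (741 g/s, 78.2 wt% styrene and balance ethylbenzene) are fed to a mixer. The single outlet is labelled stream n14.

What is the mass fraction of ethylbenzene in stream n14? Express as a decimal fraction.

0.5873

Total flow out = 1780 + 741 = 2521 g/s.
ethylbenzene in = 1780×0.741 + 741×0.218 = 1480.5 g/s.
ethylbenzene mass fraction in n14 = 1480.5/2521 = 0.5873.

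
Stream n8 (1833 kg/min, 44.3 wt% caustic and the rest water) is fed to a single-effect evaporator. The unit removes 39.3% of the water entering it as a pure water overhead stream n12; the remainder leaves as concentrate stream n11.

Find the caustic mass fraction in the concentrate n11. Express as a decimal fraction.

caustic is not removed: 1833×0.443 = 812.02 kg/min of caustic enters n11.
water entering = 1833×0.557 = 1021 kg/min; overhead removed = 0.393×1021 = 401.25 kg/min.
Concentrate = 1833 − 401.25 = 1431.8 kg/min.
Mass fraction = 812.02/1431.8 = 0.567.

0.567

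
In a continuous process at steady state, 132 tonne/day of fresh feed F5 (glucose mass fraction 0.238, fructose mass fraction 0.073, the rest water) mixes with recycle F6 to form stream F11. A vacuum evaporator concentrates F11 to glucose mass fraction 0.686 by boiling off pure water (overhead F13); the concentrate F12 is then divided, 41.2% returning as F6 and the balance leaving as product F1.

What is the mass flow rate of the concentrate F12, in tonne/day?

77.88 tonne/day

Overall glucose balance (none leaves overhead): glucose in fresh feed = glucose in product, i.e. 132×0.238 = (1−0.412)·F12·0.686.
F12 = 31.416/(0.686×0.588) = 77.884 tonne/day.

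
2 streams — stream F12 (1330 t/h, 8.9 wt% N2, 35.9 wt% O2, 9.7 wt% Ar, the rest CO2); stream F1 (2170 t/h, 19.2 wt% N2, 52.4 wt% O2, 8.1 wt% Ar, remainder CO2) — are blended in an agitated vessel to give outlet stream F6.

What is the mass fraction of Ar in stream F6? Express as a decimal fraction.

Total flow out = 1330 + 2170 = 3500 t/h.
Ar in = 1330×0.097 + 2170×0.081 = 304.78 t/h.
Ar mass fraction in F6 = 304.78/3500 = 0.087.

0.087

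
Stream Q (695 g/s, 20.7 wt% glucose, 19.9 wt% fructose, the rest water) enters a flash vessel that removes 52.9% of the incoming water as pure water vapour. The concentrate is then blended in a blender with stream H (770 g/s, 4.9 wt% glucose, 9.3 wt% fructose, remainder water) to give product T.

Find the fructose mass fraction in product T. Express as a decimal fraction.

0.168

Vapour removed = 0.529×0.594×695 = 218.39 g/s; concentrate = 476.61 g/s.
fructose reaching the mixer = 138.31 (from concentrate) + 770×0.093 = 209.92 g/s.
Product flow = 476.61 + 770 = 1246.6 g/s; fructose fraction = 0.168.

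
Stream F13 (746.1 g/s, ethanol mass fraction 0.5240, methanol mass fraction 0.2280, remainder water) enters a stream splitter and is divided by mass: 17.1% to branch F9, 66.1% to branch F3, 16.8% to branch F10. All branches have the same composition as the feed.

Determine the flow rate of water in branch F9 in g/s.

31.64 g/s

Branch F9 total = 0.171×746.1 = 127.58 g/s.
water in F9 = 0.248×127.58 = 31.641 g/s.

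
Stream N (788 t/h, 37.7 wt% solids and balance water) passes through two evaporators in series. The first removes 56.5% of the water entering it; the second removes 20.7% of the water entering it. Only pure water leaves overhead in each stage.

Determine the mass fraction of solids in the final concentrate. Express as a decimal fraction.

0.637

water in feed = 788×0.623 = 490.92 t/h.
After stage 1: water left = (1−0.565)×490.92 = 213.55; stream total = 510.63 t/h.
After stage 2: water left = (1−0.207)×213.55 = 169.35; final concentrate = 466.42 t/h.
solids fraction = 297.08/466.42 = 0.637.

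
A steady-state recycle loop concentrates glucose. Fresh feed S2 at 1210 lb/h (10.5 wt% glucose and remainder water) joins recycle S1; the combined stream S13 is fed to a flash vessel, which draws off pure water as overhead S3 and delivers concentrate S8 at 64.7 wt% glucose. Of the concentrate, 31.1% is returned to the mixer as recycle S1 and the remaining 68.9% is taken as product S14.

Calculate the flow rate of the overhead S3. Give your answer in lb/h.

1014 lb/h

Overall glucose balance (none leaves overhead): glucose in fresh feed = glucose in product, i.e. 1210×0.105 = (1−0.311)·S8·0.647.
S8 = 127.05/(0.647×0.689) = 285 lb/h.
Recycle S1 = 0.311×285 = 88.636 lb/h.
Combined feed S13 = 1210 + 88.636 = 1298.6 lb/h.
Overhead S3 = S13 − S8 = 1298.6 − 285 = 1013.6 lb/h.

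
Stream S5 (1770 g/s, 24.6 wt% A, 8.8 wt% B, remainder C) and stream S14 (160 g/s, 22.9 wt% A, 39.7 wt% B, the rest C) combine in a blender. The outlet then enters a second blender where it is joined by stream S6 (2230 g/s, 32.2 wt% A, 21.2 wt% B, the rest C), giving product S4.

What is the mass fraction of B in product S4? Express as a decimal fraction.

0.166

Overall, product flow = 4160 g/s.
B in = 1770×0.088 + 160×0.397 + 2230×0.212 = 692.04 g/s.
B fraction in S4 = 0.166.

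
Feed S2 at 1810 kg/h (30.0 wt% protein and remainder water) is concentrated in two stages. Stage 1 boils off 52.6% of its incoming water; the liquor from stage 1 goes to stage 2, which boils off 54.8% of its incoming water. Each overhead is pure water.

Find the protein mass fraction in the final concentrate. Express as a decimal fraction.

water in feed = 1810×0.700 = 1267 kg/h.
After stage 1: water left = (1−0.526)×1267 = 600.56; stream total = 1143.6 kg/h.
After stage 2: water left = (1−0.548)×600.56 = 271.45; final concentrate = 814.45 kg/h.
protein fraction = 543/814.45 = 0.6667.

0.6667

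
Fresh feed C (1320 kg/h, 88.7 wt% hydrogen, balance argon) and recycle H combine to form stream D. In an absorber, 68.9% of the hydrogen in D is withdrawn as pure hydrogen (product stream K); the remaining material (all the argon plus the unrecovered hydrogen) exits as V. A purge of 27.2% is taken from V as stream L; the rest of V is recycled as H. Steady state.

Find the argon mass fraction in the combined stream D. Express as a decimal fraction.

0.2660

argon enters only via C and leaves only via the purge: 1320×0.113 = 0.272×(argon in V), and the absorber passes all argon, so argon in D = argon in V = 548.38 kg/h.
hydrogen in D: m_A = 1320×0.887 + (1−0.272)·(1−0.689)·m_A, so m_A = 1170.8/0.7736 = 1513.5 kg/h.
D = 1513.5 + 548.38 = 2061.9 kg/h.
argon fraction in D = 548.38/2061.9 = 0.2660.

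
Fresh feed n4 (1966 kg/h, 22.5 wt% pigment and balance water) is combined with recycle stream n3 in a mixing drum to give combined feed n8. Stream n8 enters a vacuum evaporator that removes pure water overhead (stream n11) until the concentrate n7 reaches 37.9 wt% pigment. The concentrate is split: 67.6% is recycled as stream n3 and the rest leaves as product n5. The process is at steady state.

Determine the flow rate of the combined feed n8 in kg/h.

4401 kg/h

Overall pigment balance (none leaves overhead): pigment in fresh feed = pigment in product, i.e. 1966×0.225 = (1−0.676)·n7·0.379.
n7 = 442.35/(0.379×0.324) = 3602.3 kg/h.
Recycle n3 = 0.676×3602.3 = 2435.2 kg/h.
Combined feed n8 = 1966 + 2435.2 = 4401.2 kg/h.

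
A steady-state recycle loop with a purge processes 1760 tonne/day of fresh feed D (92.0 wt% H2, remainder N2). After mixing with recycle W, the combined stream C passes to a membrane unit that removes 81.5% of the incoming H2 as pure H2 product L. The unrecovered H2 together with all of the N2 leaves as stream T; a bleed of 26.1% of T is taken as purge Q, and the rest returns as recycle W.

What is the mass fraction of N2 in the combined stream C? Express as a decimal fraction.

N2 enters only via D and leaves only via the purge: 1760×0.080 = 0.261×(N2 in T), and the membrane unit passes all N2, so N2 in C = N2 in T = 539.46 tonne/day.
H2 in C: m_A = 1760×0.920 + (1−0.261)·(1−0.815)·m_A, so m_A = 1619.2/0.8633 = 1875.6 tonne/day.
C = 1875.6 + 539.46 = 2415.1 tonne/day.
N2 fraction in C = 539.46/2415.1 = 0.2234.

0.2234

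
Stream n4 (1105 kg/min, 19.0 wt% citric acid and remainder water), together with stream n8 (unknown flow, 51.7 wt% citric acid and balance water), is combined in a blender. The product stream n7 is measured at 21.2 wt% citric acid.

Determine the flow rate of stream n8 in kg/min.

Let n8 be the unknown flow. Total out = 1105 + n8.
citric acid balance: 209.95 + 0.517·n8 = 0.212·(1105 + n8)
(0.517 − 0.212)·n8 = 0.212×1105 − 209.95 = 24.31
n8 = 24.31 / 0.305 = 79.705 kg/min

79.7 kg/min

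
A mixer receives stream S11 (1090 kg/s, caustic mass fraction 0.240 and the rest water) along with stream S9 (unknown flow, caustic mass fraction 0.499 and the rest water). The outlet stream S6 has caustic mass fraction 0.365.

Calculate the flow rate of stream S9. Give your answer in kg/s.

Let S9 be the unknown flow. Total out = 1090 + S9.
caustic balance: 261.6 + 0.499·S9 = 0.365·(1090 + S9)
(0.499 − 0.365)·S9 = 0.365×1090 − 261.6 = 136.25
S9 = 136.25 / 0.134 = 1016.8 kg/s

1017 kg/s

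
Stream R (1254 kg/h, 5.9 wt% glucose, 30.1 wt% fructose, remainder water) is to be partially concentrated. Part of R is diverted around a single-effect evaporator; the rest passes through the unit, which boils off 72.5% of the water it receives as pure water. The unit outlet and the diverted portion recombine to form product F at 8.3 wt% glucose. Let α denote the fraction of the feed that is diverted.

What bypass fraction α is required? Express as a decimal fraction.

0.377

All 1254×0.059 = 73.986 kg/h of glucose reaches F, so F = 73.986/0.083 = 891.4 kg/h and vapour = 362.6 kg/h.
The evaporator receives (1−α)·1254 of feed at 0.640 water and removes 0.725 of that water:
0.725×0.640×(1−α)×1254 = 362.6
(1−α) = 362.6/581.86 = 0.6232;  α = 0.3768.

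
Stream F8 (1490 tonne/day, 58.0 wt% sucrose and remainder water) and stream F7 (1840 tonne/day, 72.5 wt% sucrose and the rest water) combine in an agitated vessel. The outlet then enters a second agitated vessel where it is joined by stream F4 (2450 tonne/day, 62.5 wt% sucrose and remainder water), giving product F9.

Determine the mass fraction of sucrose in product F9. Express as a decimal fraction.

0.645

Overall, product flow = 5780 tonne/day.
sucrose in = 1490×0.580 + 1840×0.725 + 2450×0.625 = 3729.4 tonne/day.
sucrose fraction in F9 = 0.645.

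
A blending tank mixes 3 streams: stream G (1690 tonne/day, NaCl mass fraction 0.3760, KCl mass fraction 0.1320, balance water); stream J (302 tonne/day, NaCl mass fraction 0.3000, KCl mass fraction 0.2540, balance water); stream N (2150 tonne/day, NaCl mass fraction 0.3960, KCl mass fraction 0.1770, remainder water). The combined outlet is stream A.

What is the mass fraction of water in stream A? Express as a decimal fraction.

Total flow out = 1690 + 302 + 2150 = 4142 tonne/day.
water in = 1690×0.492 + 302×0.446 + 2150×0.427 = 1884.2 tonne/day.
water mass fraction in A = 1884.2/4142 = 0.4549.

0.4549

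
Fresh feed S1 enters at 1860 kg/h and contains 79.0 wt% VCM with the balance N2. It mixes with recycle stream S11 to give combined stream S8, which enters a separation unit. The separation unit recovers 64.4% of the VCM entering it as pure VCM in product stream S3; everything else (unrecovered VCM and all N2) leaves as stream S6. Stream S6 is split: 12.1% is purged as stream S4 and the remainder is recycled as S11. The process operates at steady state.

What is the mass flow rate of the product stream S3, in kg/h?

VCM in S8: m_A = 1860×0.790 + (1−0.121)·(1−0.644)·m_A, so m_A = 1469.4/0.6871 = 2138.6 kg/h.
Product S3 = 0.644×2138.6 = 1377.3 kg/h.

1377 kg/h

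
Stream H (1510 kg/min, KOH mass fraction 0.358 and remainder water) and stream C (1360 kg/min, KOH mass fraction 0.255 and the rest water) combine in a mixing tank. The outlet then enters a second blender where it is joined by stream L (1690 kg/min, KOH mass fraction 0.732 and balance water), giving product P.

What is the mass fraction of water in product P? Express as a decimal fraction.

Overall, product flow = 4560 kg/min.
water in = 1510×0.642 + 1360×0.745 + 1690×0.268 = 2435.5 kg/min.
water fraction in P = 0.534.

0.534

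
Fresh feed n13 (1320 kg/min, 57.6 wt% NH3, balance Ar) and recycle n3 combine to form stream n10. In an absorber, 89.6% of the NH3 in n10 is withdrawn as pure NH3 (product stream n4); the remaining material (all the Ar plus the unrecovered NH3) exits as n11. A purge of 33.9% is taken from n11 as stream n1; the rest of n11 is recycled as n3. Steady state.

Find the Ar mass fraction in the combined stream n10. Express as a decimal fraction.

Ar enters only via n13 and leaves only via the purge: 1320×0.424 = 0.339×(Ar in n11), and the absorber passes all Ar, so Ar in n10 = Ar in n11 = 1651 kg/min.
NH3 in n10: m_A = 1320×0.576 + (1−0.339)·(1−0.896)·m_A, so m_A = 760.32/0.9313 = 816.45 kg/min.
n10 = 816.45 + 1651 = 2467.4 kg/min.
Ar fraction in n10 = 1651/2467.4 = 0.669.

0.669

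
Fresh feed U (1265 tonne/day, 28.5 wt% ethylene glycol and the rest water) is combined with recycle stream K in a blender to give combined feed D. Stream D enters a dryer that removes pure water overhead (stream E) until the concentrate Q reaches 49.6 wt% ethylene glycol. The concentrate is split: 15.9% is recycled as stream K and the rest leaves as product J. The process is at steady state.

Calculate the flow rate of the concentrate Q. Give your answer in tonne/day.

864.3 tonne/day

Overall ethylene glycol balance (none leaves overhead): ethylene glycol in fresh feed = ethylene glycol in product, i.e. 1265×0.285 = (1−0.159)·Q·0.496.
Q = 360.52/(0.496×0.841) = 864.29 tonne/day.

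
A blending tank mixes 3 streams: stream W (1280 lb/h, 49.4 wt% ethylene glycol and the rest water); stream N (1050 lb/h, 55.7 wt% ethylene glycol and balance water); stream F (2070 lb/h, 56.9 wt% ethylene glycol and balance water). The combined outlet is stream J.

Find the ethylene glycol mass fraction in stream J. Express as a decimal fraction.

Total flow out = 1280 + 1050 + 2070 = 4400 lb/h.
ethylene glycol in = 1280×0.494 + 1050×0.557 + 2070×0.569 = 2395 lb/h.
ethylene glycol mass fraction in J = 2395/4400 = 0.544.

0.544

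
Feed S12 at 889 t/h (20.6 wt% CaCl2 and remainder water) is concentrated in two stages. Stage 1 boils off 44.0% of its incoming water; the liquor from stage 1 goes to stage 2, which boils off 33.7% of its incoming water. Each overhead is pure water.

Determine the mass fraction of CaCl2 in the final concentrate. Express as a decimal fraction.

0.4113

water in feed = 889×0.794 = 705.87 t/h.
After stage 1: water left = (1−0.440)×705.87 = 395.28; stream total = 578.42 t/h.
After stage 2: water left = (1−0.337)×395.28 = 262.07; final concentrate = 445.21 t/h.
CaCl2 fraction = 183.13/445.21 = 0.4113.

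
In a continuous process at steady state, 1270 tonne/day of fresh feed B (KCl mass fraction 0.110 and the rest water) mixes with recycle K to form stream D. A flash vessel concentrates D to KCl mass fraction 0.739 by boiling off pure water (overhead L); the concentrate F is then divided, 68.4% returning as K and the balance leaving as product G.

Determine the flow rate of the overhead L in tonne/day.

Overall KCl balance (none leaves overhead): KCl in fresh feed = KCl in product, i.e. 1270×0.110 = (1−0.684)·F·0.739.
F = 139.7/(0.739×0.316) = 598.23 tonne/day.
Recycle K = 0.684×598.23 = 409.19 tonne/day.
Combined feed D = 1270 + 409.19 = 1679.2 tonne/day.
Overhead L = D − F = 1679.2 − 598.23 = 1081 tonne/day.

1081 tonne/day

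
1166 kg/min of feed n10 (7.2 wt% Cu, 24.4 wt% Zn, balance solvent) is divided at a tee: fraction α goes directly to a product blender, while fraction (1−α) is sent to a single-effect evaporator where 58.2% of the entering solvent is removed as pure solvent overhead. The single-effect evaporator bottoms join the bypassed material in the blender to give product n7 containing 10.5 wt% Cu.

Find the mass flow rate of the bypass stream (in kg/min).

All 1166×0.072 = 83.952 kg/min of Cu reaches n7, so n7 = 83.952/0.105 = 799.54 kg/min and vapour = 366.46 kg/min.
The evaporator receives (1−α)·1166 of feed at 0.684 solvent and removes 0.582 of that solvent:
0.582×0.684×(1−α)×1166 = 366.46
(1−α) = 366.46/464.17 = 0.7895;  α = 0.2105.
Bypass flow = 0.2105×1166 = 245.46 kg/min.

245.5 kg/min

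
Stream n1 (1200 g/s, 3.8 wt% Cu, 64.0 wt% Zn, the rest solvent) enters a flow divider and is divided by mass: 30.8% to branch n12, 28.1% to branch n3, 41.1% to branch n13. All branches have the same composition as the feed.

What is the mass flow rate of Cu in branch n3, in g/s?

12.81 g/s

Branch n3 total = 0.281×1200 = 337.2 g/s.
Cu in n3 = 0.038×337.2 = 12.814 g/s.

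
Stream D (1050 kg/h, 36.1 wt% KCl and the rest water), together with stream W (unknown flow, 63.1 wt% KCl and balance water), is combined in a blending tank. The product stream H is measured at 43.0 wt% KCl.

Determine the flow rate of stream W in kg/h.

Let W be the unknown flow. Total out = 1050 + W.
KCl balance: 379.05 + 0.631·W = 0.430·(1050 + W)
(0.631 − 0.430)·W = 0.430×1050 − 379.05 = 72.45
W = 72.45 / 0.201 = 360.45 kg/h

360.4 kg/h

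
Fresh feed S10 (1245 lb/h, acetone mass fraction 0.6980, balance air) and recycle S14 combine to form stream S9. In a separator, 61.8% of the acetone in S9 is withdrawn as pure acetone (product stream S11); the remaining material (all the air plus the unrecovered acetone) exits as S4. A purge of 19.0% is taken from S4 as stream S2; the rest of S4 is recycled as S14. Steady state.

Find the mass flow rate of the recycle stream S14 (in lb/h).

1992 lb/h

air enters only via S10 and leaves only via the purge: 1245×0.302 = 0.190×(air in S4), and the separator passes all air, so air in S9 = air in S4 = 1978.9 lb/h.
acetone in S9: m_A = 1245×0.698 + (1−0.190)·(1−0.618)·m_A, so m_A = 869.01/0.6906 = 1258.4 lb/h.
S4 = (1−0.618)×1258.4 + 1978.9 = 2459.6 lb/h.
Recycle S14 = (1−0.190)×2459.6 = 1992.3 lb/h.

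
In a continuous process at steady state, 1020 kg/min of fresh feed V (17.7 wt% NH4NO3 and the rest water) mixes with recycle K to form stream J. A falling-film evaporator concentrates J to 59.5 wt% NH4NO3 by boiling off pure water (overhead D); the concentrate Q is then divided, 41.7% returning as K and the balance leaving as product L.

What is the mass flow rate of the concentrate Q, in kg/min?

520.5 kg/min

Overall NH4NO3 balance (none leaves overhead): NH4NO3 in fresh feed = NH4NO3 in product, i.e. 1020×0.177 = (1−0.417)·Q·0.595.
Q = 180.54/(0.595×0.583) = 520.46 kg/min.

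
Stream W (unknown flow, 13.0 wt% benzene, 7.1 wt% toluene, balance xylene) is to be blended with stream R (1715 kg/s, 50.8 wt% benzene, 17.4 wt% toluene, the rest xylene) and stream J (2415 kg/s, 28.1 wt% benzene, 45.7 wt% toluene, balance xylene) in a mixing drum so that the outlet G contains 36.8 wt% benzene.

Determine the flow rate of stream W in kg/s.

Let W be the unknown flow. Total out = 4130 + W.
benzene balance: 1549.8 + 0.130·W = 0.368·(4130 + W)
(0.130 − 0.368)·W = 0.368×4130 − 1549.8 = -29.995
W = -29.995 / -0.238 = 126.03 kg/s

126 kg/s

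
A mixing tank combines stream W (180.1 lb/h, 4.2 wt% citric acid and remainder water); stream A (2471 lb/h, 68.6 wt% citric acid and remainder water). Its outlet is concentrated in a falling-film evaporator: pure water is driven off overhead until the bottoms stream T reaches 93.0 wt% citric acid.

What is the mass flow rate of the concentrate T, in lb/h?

citric acid entering = 180.1×0.042 + 2471×0.686 = 1702.7 lb/h.
All citric acid reports to T, so T = 1702.7/0.930 = 1830.8 lb/h.

1831 lb/h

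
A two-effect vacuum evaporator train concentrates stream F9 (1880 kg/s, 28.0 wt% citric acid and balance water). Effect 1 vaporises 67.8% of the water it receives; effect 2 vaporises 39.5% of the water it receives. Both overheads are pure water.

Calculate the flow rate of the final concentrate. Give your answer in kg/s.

water in feed = 1880×0.720 = 1353.6 kg/s.
After stage 1: water left = (1−0.678)×1353.6 = 435.86; stream total = 962.26 kg/s.
After stage 2: water left = (1−0.395)×435.86 = 263.69; final concentrate = 790.09 kg/s.

790.1 kg/s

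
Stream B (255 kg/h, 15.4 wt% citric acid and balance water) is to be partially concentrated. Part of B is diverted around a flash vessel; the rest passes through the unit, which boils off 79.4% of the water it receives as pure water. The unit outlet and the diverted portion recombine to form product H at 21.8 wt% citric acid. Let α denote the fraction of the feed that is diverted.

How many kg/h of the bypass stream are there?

143.6 kg/h

All 255×0.154 = 39.27 kg/h of citric acid reaches H, so H = 39.27/0.218 = 180.14 kg/h and vapour = 74.862 kg/h.
The evaporator receives (1−α)·255 of feed at 0.846 water and removes 0.794 of that water:
0.794×0.846×(1−α)×255 = 74.862
(1−α) = 74.862/171.29 = 0.4371;  α = 0.5629.
Bypass flow = 0.5629×255 = 143.55 kg/h.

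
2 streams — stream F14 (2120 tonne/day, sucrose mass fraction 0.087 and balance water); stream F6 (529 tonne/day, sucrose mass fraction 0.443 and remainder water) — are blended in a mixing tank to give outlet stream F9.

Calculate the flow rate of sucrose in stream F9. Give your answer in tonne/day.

sucrose out = sucrose in = 2120×0.087 + 529×0.443 = 418.79 tonne/day.

418.8 tonne/day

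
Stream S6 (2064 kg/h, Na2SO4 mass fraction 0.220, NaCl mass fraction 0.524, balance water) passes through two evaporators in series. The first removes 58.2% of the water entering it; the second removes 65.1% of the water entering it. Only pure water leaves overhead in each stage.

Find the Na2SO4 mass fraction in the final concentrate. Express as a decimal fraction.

water in feed = 2064×0.256 = 528.38 kg/h.
After stage 1: water left = (1−0.582)×528.38 = 220.86; stream total = 1756.5 kg/h.
After stage 2: water left = (1−0.651)×220.86 = 77.082; final concentrate = 1612.7 kg/h.
Na2SO4 fraction = 454.08/1612.7 = 0.282.

0.282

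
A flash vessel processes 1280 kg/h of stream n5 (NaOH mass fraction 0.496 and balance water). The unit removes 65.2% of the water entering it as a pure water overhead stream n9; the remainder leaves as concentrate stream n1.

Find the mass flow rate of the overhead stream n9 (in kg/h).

420.6 kg/h

water entering = 1280×0.504 = 645.12 kg/h; overhead removed = 0.652×645.12 = 420.62 kg/h.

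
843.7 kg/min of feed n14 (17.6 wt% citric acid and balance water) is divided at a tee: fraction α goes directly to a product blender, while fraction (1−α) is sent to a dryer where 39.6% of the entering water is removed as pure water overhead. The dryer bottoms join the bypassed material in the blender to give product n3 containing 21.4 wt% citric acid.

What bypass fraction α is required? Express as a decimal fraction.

0.456

All 843.7×0.176 = 148.49 kg/min of citric acid reaches n3, so n3 = 148.49/0.214 = 693.88 kg/min and vapour = 149.82 kg/min.
The evaporator receives (1−α)·843.7 of feed at 0.824 water and removes 0.396 of that water:
0.396×0.824×(1−α)×843.7 = 149.82
(1−α) = 149.82/275.3 = 0.5442;  α = 0.4558.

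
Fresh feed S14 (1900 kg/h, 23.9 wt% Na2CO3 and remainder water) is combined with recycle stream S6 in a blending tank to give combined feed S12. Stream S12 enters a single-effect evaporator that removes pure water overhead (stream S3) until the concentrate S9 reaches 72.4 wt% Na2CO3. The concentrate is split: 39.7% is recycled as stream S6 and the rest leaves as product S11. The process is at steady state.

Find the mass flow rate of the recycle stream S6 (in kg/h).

Overall Na2CO3 balance (none leaves overhead): Na2CO3 in fresh feed = Na2CO3 in product, i.e. 1900×0.239 = (1−0.397)·S9·0.724.
S9 = 454.1/(0.724×0.603) = 1040.1 kg/h.
Recycle S6 = 0.397×1040.1 = 412.94 kg/h.

412.9 kg/h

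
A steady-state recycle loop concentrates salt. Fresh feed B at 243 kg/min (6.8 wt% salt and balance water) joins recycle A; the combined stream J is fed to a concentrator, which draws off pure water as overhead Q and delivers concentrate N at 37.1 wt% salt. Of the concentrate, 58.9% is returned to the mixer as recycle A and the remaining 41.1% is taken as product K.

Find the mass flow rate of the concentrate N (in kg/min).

Overall salt balance (none leaves overhead): salt in fresh feed = salt in product, i.e. 243×0.068 = (1−0.589)·N·0.371.
N = 16.524/(0.371×0.411) = 108.37 kg/min.

108.4 kg/min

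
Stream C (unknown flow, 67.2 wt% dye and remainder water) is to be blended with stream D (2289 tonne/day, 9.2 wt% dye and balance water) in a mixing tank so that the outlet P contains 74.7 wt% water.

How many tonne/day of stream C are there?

Let C be the unknown flow. Total out = 2289 + C.
water balance: 2078.4 + 0.328·C = 0.747·(2289 + C)
(0.328 − 0.747)·C = 0.747×2289 − 2078.4 = -368.53
C = -368.53 / -0.419 = 879.54 tonne/day

879.5 tonne/day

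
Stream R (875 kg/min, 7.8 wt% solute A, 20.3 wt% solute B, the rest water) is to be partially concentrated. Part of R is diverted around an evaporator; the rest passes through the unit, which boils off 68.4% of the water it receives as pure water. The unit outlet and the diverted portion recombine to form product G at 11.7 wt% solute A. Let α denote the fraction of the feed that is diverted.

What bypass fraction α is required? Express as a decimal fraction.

All 875×0.078 = 68.25 kg/min of solute A reaches G, so G = 68.25/0.117 = 583.33 kg/min and vapour = 291.67 kg/min.
The evaporator receives (1−α)·875 of feed at 0.719 water and removes 0.684 of that water:
0.684×0.719×(1−α)×875 = 291.67
(1−α) = 291.67/430.32 = 0.6778;  α = 0.3222.

0.322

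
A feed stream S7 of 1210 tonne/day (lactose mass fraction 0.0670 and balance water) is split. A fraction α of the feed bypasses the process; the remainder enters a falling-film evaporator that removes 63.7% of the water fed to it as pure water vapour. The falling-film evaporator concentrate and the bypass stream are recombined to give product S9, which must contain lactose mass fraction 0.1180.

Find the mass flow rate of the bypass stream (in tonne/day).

330.1 tonne/day

All 1210×0.067 = 81.07 tonne/day of lactose reaches S9, so S9 = 81.07/0.118 = 687.03 tonne/day and vapour = 522.97 tonne/day.
The evaporator receives (1−α)·1210 of feed at 0.933 water and removes 0.637 of that water:
0.637×0.933×(1−α)×1210 = 522.97
(1−α) = 522.97/719.13 = 0.7272;  α = 0.2728.
Bypass flow = 0.2728×1210 = 330.06 tonne/day.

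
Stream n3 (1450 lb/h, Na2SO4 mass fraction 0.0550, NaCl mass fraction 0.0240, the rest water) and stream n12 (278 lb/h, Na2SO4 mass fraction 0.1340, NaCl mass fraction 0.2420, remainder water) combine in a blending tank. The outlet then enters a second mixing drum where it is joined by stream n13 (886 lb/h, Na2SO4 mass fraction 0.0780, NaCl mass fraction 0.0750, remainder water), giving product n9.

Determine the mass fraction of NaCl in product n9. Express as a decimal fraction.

Overall, product flow = 2614 lb/h.
NaCl in = 1450×0.024 + 278×0.242 + 886×0.075 = 168.53 lb/h.
NaCl fraction in n9 = 0.0645.

0.0645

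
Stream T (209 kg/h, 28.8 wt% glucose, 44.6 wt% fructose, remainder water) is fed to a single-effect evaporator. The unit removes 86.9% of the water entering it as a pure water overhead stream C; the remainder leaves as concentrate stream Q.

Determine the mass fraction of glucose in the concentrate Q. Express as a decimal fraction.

glucose is not removed: 209×0.288 = 60.192 kg/h of glucose enters Q.
water entering = 209×0.266 = 55.594 kg/h; overhead removed = 0.869×55.594 = 48.311 kg/h.
Concentrate = 209 − 48.311 = 160.69 kg/h.
Mass fraction = 60.192/160.69 = 0.3746.

0.3746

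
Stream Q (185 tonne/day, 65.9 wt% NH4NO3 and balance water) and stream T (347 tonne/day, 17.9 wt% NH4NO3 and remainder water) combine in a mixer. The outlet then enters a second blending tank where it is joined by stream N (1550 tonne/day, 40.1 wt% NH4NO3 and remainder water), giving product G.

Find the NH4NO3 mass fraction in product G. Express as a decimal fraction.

0.3869

Overall, product flow = 2082 tonne/day.
NH4NO3 in = 185×0.659 + 347×0.179 + 1550×0.401 = 805.58 tonne/day.
NH4NO3 fraction in G = 0.3869.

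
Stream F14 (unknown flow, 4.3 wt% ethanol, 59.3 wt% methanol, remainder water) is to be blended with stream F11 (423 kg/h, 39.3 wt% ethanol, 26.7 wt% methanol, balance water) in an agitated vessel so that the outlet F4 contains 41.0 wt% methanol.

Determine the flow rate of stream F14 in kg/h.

330.5 kg/h

Let F14 be the unknown flow. Total out = 423 + F14.
methanol balance: 112.94 + 0.593·F14 = 0.410·(423 + F14)
(0.593 − 0.410)·F14 = 0.410×423 − 112.94 = 60.489
F14 = 60.489 / 0.183 = 330.54 kg/h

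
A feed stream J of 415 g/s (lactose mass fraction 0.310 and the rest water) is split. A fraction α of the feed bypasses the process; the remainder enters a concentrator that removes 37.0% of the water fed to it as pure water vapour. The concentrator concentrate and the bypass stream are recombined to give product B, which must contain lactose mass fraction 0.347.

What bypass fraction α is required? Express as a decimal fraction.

0.582

All 415×0.310 = 128.65 g/s of lactose reaches B, so B = 128.65/0.347 = 370.75 g/s and vapour = 44.251 g/s.
The evaporator receives (1−α)·415 of feed at 0.690 water and removes 0.370 of that water:
0.370×0.690×(1−α)×415 = 44.251
(1−α) = 44.251/105.95 = 0.4177;  α = 0.5823.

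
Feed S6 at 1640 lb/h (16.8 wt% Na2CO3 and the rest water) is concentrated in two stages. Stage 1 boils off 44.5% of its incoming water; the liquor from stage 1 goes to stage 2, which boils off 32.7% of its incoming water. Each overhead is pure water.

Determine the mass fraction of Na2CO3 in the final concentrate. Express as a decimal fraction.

0.3509

water in feed = 1640×0.832 = 1364.5 lb/h.
After stage 1: water left = (1−0.445)×1364.5 = 757.29; stream total = 1032.8 lb/h.
After stage 2: water left = (1−0.327)×757.29 = 509.65; final concentrate = 785.17 lb/h.
Na2CO3 fraction = 275.52/785.17 = 0.3509.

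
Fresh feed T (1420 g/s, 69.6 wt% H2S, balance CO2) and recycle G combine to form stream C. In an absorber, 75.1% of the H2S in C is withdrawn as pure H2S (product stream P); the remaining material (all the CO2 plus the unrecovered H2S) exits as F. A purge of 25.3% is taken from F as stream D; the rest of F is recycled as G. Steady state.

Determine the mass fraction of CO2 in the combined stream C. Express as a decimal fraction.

CO2 enters only via T and leaves only via the purge: 1420×0.304 = 0.253×(CO2 in F), and the absorber passes all CO2, so CO2 in C = CO2 in F = 1706.2 g/s.
H2S in C: m_A = 1420×0.696 + (1−0.253)·(1−0.751)·m_A, so m_A = 988.32/0.8140 = 1214.2 g/s.
C = 1214.2 + 1706.2 = 2920.4 g/s.
CO2 fraction in C = 1706.2/2920.4 = 0.5843.

0.5843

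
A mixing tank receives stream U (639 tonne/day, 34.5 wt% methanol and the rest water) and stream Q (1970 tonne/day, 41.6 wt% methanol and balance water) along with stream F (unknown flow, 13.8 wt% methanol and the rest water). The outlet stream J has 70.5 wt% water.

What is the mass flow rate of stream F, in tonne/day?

Let F be the unknown flow. Total out = 2609 + F.
water balance: 1569 + 0.862·F = 0.705·(2609 + F)
(0.862 − 0.705)·F = 0.705×2609 − 1569 = 270.32
F = 270.32 / 0.157 = 1721.8 tonne/day

1722 tonne/day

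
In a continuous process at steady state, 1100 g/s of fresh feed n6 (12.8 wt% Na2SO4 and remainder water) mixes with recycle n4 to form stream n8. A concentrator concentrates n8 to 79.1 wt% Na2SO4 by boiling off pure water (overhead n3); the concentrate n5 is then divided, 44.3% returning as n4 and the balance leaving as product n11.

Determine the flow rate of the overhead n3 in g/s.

922 g/s

Overall Na2SO4 balance (none leaves overhead): Na2SO4 in fresh feed = Na2SO4 in product, i.e. 1100×0.128 = (1−0.443)·n5·0.791.
n5 = 140.8/(0.791×0.557) = 319.57 g/s.
Recycle n4 = 0.443×319.57 = 141.57 g/s.
Combined feed n8 = 1100 + 141.57 = 1241.6 g/s.
Overhead n3 = n8 − n5 = 1241.6 − 319.57 = 922 g/s.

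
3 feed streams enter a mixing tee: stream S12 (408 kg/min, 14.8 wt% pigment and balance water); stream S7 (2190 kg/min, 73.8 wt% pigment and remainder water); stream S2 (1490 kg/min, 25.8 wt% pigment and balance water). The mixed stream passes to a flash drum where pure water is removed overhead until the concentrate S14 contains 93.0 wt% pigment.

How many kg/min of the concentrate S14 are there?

pigment entering = 408×0.148 + 2190×0.738 + 1490×0.258 = 2061 kg/min.
All pigment reports to S14, so S14 = 2061/0.930 = 2216.2 kg/min.

2216 kg/min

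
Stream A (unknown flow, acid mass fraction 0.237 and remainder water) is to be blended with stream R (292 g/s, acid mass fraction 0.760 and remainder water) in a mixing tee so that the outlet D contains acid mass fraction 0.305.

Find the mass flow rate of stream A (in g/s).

Let A be the unknown flow. Total out = 292 + A.
acid balance: 221.92 + 0.237·A = 0.305·(292 + A)
(0.237 − 0.305)·A = 0.305×292 − 221.92 = -132.86
A = -132.86 / -0.068 = 1953.8 g/s

1954 g/s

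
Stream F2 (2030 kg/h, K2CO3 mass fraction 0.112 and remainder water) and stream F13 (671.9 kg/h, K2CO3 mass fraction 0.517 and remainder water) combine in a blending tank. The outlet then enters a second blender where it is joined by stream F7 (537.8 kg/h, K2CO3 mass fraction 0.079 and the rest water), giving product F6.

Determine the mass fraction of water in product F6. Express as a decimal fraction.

0.809

Overall, product flow = 3239.7 kg/h.
water in = 2030×0.888 + 671.9×0.483 + 537.8×0.921 = 2622.5 kg/h.
water fraction in F6 = 0.809.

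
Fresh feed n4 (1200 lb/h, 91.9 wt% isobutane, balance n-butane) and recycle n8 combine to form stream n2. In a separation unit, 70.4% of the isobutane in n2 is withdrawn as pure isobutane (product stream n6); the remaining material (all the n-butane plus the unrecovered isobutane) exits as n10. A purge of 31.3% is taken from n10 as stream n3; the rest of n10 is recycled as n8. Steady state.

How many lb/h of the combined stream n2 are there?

n-butane enters only via n4 and leaves only via the purge: 1200×0.081 = 0.313×(n-butane in n10), and the separation unit passes all n-butane, so n-butane in n2 = n-butane in n10 = 310.54 lb/h.
isobutane in n2: m_A = 1200×0.919 + (1−0.313)·(1−0.704)·m_A, so m_A = 1102.8/0.7966 = 1384.3 lb/h.
n2 = 1384.3 + 310.54 = 1694.8 lb/h.

1695 lb/h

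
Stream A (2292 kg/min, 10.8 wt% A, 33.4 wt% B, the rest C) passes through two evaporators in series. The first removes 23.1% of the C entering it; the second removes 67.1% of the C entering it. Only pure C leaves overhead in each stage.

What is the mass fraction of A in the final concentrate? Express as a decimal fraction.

C in feed = 2292×0.558 = 1278.9 kg/min.
After stage 1: C left = (1−0.231)×1278.9 = 983.5; stream total = 1996.6 kg/min.
After stage 2: C left = (1−0.671)×983.5 = 323.57; final concentrate = 1336.6 kg/min.
A fraction = 247.54/1336.6 = 0.185.

0.185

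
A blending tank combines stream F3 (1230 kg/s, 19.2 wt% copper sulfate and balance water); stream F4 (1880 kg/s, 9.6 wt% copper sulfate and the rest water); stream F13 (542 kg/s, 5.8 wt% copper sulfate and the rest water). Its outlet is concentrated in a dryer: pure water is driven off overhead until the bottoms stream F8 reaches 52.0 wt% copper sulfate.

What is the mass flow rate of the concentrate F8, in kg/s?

copper sulfate entering = 1230×0.192 + 1880×0.096 + 542×0.058 = 448.08 kg/s.
All copper sulfate reports to F8, so F8 = 448.08/0.520 = 861.68 kg/s.

861.7 kg/s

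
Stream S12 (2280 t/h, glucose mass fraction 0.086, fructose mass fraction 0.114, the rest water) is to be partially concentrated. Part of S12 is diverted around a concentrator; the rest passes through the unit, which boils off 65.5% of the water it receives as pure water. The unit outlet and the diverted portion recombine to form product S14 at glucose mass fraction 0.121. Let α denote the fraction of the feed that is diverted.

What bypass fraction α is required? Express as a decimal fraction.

0.448

All 2280×0.086 = 196.08 t/h of glucose reaches S14, so S14 = 196.08/0.121 = 1620.5 t/h and vapour = 659.5 t/h.
The evaporator receives (1−α)·2280 of feed at 0.800 water and removes 0.655 of that water:
0.655×0.800×(1−α)×2280 = 659.5
(1−α) = 659.5/1194.7 = 0.5520;  α = 0.4480.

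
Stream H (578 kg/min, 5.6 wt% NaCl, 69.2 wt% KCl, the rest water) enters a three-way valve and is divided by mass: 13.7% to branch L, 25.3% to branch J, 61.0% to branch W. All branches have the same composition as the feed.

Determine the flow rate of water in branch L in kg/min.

19.95 kg/min

Branch L total = 0.137×578 = 79.186 kg/min.
water in L = 0.252×79.186 = 19.955 kg/min.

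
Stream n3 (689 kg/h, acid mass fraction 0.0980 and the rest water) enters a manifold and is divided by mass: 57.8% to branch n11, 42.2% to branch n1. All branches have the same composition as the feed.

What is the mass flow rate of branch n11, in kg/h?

398.2 kg/h

Branch n11 flow = 0.578×689 = 398.24 kg/h.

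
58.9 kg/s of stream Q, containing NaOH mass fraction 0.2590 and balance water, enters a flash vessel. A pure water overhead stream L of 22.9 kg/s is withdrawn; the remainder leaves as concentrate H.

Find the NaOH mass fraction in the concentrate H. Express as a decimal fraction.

NaOH is not removed: 58.9×0.259 = 15.255 kg/s of NaOH enters H.
Concentrate = 58.9 − 22.9 = 36 kg/s.
Mass fraction = 15.255/36 = 0.4238.

0.4238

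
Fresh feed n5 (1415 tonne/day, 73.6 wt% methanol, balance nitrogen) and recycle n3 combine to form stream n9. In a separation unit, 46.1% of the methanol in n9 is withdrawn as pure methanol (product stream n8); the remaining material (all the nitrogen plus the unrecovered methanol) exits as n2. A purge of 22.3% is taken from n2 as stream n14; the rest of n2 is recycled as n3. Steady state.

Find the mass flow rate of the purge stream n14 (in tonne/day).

nitrogen enters only via n5 and leaves only via the purge: 1415×0.264 = 0.223×(nitrogen in n2), and the separation unit passes all nitrogen, so nitrogen in n9 = nitrogen in n2 = 1675.2 tonne/day.
methanol in n9: m_A = 1415×0.736 + (1−0.223)·(1−0.461)·m_A, so m_A = 1041.4/0.5812 = 1791.9 tonne/day.
n2 = (1−0.461)×1791.9 + 1675.2 = 2641 tonne/day.
Purge n14 = 0.223×2641 = 588.94 tonne/day.

588.9 tonne/day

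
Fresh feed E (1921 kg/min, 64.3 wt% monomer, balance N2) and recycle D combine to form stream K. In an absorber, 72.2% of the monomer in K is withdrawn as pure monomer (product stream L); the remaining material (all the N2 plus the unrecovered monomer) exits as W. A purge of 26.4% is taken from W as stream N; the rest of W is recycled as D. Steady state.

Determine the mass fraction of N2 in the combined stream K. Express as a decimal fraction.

0.6259

N2 enters only via E and leaves only via the purge: 1921×0.357 = 0.264×(N2 in W), and the absorber passes all N2, so N2 in K = N2 in W = 2597.7 kg/min.
monomer in K: m_A = 1921×0.643 + (1−0.264)·(1−0.722)·m_A, so m_A = 1235.2/0.7954 = 1552.9 kg/min.
K = 1552.9 + 2597.7 = 4150.7 kg/min.
N2 fraction in K = 2597.7/4150.7 = 0.6259.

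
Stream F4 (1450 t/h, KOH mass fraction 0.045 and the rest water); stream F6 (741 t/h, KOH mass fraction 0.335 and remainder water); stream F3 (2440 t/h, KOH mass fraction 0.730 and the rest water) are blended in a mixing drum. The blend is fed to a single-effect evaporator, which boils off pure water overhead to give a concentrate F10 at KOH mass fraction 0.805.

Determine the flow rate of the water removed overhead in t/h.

2029 t/h

KOH entering = 1450×0.045 + 741×0.335 + 2440×0.730 = 2094.7 t/h.
All KOH reports to F10, so F10 = 2094.7/0.805 = 2602.1 t/h.
Total feed = 4631 t/h; overhead = 4631 − 2602.1 = 2028.9 t/h.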